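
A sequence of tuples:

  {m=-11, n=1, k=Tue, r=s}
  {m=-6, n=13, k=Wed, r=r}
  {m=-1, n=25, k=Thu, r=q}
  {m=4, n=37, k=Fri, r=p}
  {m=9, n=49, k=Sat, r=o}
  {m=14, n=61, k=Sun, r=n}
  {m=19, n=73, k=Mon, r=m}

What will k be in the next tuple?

K: runs through the weekdays Mon→Sun; Tue, Wed, Thu, Fri, Sat, Sun, Mon → Tue.

Tue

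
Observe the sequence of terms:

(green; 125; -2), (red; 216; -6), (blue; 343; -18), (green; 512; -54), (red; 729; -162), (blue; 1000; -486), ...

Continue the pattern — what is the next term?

(green; 1331; -1458)

Colour — repeats green → red → blue: green, red, blue, green, red, blue → green.
Second component: perfect cubes: 5³, 6³, 7³, …; 125, 216, 343, 512, 729, 1000 → 1331.
Third component: -2, -6, -18, -54, -162, -486 → -1458 (×3 each step).
So the next term is (green; 1331; -1458).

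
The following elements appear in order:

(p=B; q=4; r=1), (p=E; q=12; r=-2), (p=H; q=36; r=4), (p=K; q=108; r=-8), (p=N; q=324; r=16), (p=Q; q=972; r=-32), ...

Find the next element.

(p=T; q=2916; r=64)

P: B, E, H, K, N, Q → T (letters move forward 3 places in the alphabet).
Q — ×3 each step: 4, 12, 36, 108, 324, 972 → 2916.
R: 1, -2, 4, -8, 16, -32 → 64 (×(-2) each step).
Combining the parts gives (p=T; q=2916; r=64).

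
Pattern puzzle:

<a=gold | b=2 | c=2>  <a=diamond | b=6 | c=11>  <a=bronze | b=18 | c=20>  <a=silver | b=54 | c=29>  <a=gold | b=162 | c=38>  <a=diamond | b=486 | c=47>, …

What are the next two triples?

A: repeats gold → diamond → bronze → silver, so gold, diamond, bronze, silver, gold, diamond → bronze → silver.
B: 2, 6, 18, 54, 162, 486 → 1458 → 4374 (×3 each step).
C — +9 each step: 2, 11, 20, 29, 38, 47 → 56 → 65.
So the next two triples are <a=bronze | b=1458 | c=56> and <a=silver | b=4374 | c=65>.

<a=bronze | b=1458 | c=56>, <a=silver | b=4374 | c=65>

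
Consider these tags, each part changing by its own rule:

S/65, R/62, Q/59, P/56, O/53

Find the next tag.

N/50

Letter — letters move back 1 place in the alphabet: S, R, Q, P, O → N.
Second component goes 65, 62, 59, 56, 53 → 50 (−3 each step).
Putting it together: N/50.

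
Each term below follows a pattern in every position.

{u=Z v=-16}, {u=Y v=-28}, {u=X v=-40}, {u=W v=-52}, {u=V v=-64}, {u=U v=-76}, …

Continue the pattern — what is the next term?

{u=T v=-88}

U — letters move back 1 place in the alphabet: Z, Y, X, W, V, U → T.
For the v, −12 each step: -16, -28, -40, -52, -64, -76 → -88.
Combining the parts gives {u=T v=-88}.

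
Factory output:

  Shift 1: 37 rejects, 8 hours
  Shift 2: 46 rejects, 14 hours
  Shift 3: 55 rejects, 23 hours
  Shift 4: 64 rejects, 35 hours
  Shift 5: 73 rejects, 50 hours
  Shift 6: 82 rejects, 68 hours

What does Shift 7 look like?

Rejects: +9 each step, so 37, 46, 55, 64, 73, 82 → 91.
For the hours, differences are 6, 9, 12, … (increasing by 3 each time): 8, 14, 23, 35, 50, 68 → 89.
So the next record is 91 rejects, 89 hours.

91 rejects, 89 hours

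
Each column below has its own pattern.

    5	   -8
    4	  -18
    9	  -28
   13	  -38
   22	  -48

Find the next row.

First component — each term is the sum of the two before it: 5, 4, 9, 13, 22 → 35.
Second component goes -8, -18, -28, -38, -48 → -58 (−10 each step).
So the next row is 35  -58.

35  -58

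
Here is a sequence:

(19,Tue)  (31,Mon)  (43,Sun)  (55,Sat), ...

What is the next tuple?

First coordinate: +12 each step; 19, 31, 43, 55 → 67.
Day: runs backward through the weekdays Mon→Sun, so Tue, Mon, Sun, Sat → Fri.
So the next tuple is (67,Fri).

(67,Fri)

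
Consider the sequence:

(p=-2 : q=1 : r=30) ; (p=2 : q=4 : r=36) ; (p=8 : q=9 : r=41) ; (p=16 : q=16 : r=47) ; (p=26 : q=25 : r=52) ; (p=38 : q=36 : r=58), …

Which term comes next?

(p=52 : q=49 : r=63)

P goes -2, 2, 8, 16, 26, 38 → 52 (differences are 4, 6, 8, … (increasing by 2 each time)).
Q: perfect squares: 1², 2², 3², …, so 1, 4, 9, 16, 25, 36 → 49.
R — alternating steps +6, +5, +6, +5, …: 30, 36, 41, 47, 52, 58 → 63.
So the next term is (p=52 : q=49 : r=63).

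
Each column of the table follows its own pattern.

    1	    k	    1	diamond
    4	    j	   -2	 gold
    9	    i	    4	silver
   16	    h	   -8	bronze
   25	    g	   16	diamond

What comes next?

36  f  -32  gold

First component — perfect squares: 1², 2², 3², …: 1, 4, 9, 16, 25 → 36.
Letter goes k, j, i, h, g → f (letters move back 1 place in the alphabet).
For the third component, ×(-2) each step: 1, -2, 4, -8, 16 → -32.
Rank: repeats diamond → gold → silver → bronze, so diamond, gold, silver, bronze, diamond → gold.
So the next line is 36  f  -32  gold.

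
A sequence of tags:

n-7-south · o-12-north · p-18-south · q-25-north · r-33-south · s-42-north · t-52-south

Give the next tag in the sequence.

Letter: letters move forward 1 place in the alphabet; n, o, p, q, r, s, t → u.
Second component: differences are 5, 6, 7, … (increasing by 1 each time), so 7, 12, 18, 25, 33, 42, 52 → 63.
Direction: south, north, south, north, south, north, south → north (alternates south ↔ north).
Combining the parts gives u-63-north.

u-63-north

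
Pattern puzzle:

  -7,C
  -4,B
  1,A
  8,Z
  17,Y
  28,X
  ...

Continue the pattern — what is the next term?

First entry: differences are 3, 5, 7, … (increasing by 2 each time); -7, -4, 1, 8, 17, 28 → 41.
Letter: C, B, A, Z, Y, X → W (letters move back 1 place in the alphabet, wrapping A→Z).
Putting it together: 41,W.

41,W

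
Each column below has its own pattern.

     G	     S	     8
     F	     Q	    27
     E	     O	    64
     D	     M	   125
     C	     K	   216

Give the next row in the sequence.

First letter: G, F, E, D, C → B (letters move back 1 place in the alphabet).
Second letter: letters move back 2 places in the alphabet; S, Q, O, M, K → I.
Third component — perfect cubes: 2³, 3³, 4³, …: 8, 27, 64, 125, 216 → 343.
Putting it together: B  I  343.

B  I  343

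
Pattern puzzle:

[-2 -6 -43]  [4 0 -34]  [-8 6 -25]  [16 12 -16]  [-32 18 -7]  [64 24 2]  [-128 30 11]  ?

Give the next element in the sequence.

For the first value, ×(-2) each step: -2, 4, -8, 16, -32, 64, -128 → 256.
Second value goes -6, 0, 6, 12, 18, 24, 30 → 36 (+6 each step).
Third value: +9 each step; -43, -34, -25, -16, -7, 2, 11 → 20.
So the next element is [256 36 20].

[256 36 20]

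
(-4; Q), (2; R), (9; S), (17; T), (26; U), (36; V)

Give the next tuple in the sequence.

First value: differences are 6, 7, 8, … (increasing by 1 each time); -4, 2, 9, 17, 26, 36 → 47.
Letter goes Q, R, S, T, U, V → W (letters move forward 1 place in the alphabet).
Putting it together: (47; W).

(47; W)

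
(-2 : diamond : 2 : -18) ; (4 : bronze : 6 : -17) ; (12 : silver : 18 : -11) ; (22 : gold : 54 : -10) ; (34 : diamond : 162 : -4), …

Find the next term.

First coordinate — differences are 6, 8, 10, … (increasing by 2 each time): -2, 4, 12, 22, 34 → 48.
Rank — repeats diamond → bronze → silver → gold: diamond, bronze, silver, gold, diamond → bronze.
Third coordinate goes 2, 6, 18, 54, 162 → 486 (×3 each step).
Fourth coordinate: -18, -17, -11, -10, -4 → -3 (alternating steps +1, +6, +1, +6, …).
Combining the parts gives (48 : bronze : 486 : -3).

(48 : bronze : 486 : -3)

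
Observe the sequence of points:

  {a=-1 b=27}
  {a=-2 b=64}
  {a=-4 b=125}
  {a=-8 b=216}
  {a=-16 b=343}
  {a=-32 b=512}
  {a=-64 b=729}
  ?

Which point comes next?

A: ×2 each step, so -1, -2, -4, -8, -16, -32, -64 → -128.
B goes 27, 64, 125, 216, 343, 512, 729 → 1000 (perfect cubes: 3³, 4³, 5³, …).
Combining the parts gives {a=-128 b=1000}.

{a=-128 b=1000}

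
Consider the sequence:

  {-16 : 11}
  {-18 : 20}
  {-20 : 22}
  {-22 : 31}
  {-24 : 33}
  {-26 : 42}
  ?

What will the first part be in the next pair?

First part: -16, -18, -20, -22, -24, -26 → -28 (−2 each step).

-28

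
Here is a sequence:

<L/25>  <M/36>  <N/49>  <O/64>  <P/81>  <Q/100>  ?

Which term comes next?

Letter: letters move forward 1 place in the alphabet; L, M, N, O, P, Q → R.
Second component: perfect squares: 5², 6², 7², …, so 25, 36, 49, 64, 81, 100 → 121.
So the next term is <R/121>.

<R/121>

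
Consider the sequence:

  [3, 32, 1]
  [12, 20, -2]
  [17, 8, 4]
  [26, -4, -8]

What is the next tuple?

First value goes 3, 12, 17, 26 → 31 (alternating steps +9, +5, +9, +5, …).
For the second value, −12 each step: 32, 20, 8, -4 → -16.
Third value: 1, -2, 4, -8 → 16 (×(-2) each step).
Combining the parts gives [31, -16, 16].

[31, -16, 16]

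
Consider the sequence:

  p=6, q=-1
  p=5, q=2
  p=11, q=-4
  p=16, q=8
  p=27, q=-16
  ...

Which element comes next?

p=43, q=32

P goes 6, 5, 11, 16, 27 → 43 (each term is the sum of the two before it).
For the q, ×(-2) each step: -1, 2, -4, 8, -16 → 32.
So the next element is p=43, q=32.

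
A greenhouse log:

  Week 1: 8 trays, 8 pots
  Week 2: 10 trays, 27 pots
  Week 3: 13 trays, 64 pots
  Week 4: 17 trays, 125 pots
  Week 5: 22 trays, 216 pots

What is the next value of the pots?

343

Pots: 8, 27, 64, 125, 216 → 343 (perfect cubes: 2³, 3³, 4³, …).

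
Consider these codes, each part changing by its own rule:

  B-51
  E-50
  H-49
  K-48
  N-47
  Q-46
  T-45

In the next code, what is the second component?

44

Second component: −1 each step, so 51, 50, 49, 48, 47, 46, 45 → 44.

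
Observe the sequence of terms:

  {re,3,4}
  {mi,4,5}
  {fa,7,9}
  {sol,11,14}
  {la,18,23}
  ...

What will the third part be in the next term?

37

Third part: 4, 5, 9, 14, 23 → 37 (each term is the sum of the two before it).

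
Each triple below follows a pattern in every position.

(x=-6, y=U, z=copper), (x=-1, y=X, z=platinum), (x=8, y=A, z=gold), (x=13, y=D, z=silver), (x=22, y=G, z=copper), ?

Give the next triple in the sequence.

X — alternating steps +5, +9, +5, +9, …: -6, -1, 8, 13, 22 → 27.
Y: letters move forward 3 places in the alphabet, wrapping Z→A; U, X, A, D, G → J.
Z goes copper, platinum, gold, silver, copper → platinum (repeats copper → platinum → gold → silver).
Combining the parts gives (x=27, y=J, z=platinum).

(x=27, y=J, z=platinum)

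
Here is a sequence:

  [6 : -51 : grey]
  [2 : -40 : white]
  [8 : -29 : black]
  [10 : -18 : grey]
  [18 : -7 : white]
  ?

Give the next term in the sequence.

First part goes 6, 2, 8, 10, 18 → 28 (each term is the sum of the two before it).
Second part: +11 each step; -51, -40, -29, -18, -7 → 4.
Shade: grey, white, black, grey, white → black (repeats grey → white → black).
Combining the parts gives [28 : 4 : black].

[28 : 4 : black]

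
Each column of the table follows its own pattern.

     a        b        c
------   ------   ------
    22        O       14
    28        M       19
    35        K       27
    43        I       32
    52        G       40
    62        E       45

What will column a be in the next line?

73

Column a: differences are 6, 7, 8, … (increasing by 1 each time); 22, 28, 35, 43, 52, 62 → 73.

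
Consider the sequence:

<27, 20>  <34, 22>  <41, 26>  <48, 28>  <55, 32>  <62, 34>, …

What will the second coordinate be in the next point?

38

Second coordinate: alternating steps +2, +4, +2, +4, …; 20, 22, 26, 28, 32, 34 → 38.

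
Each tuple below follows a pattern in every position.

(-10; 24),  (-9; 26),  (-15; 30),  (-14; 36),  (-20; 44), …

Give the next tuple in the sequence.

First slot goes -10, -9, -15, -14, -20 → -19 (alternating steps +1, −6, +1, −6, …).
Second slot: differences are 2, 4, 6, … (increasing by 2 each time), so 24, 26, 30, 36, 44 → 54.
Putting it together: (-19; 54).

(-19; 54)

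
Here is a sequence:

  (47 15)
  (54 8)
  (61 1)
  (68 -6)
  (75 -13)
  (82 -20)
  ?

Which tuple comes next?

First part: 47, 54, 61, 68, 75, 82 → 89 (+7 each step).
For the second part, together with the first part always sums to 62: 15, 8, 1, -6, -13, -20 → -27.
Putting it together: (89 -27).

(89 -27)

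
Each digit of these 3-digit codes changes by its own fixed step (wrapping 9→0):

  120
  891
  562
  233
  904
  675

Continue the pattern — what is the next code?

346

First digit: −3 each step, mod 10; 1, 8, 5, 2, 9, 6 → 3.
For the second digit, −3 each step, mod 10: 2, 9, 6, 3, 0, 7 → 4.
Third digit — +1 each step, mod 10: 0, 1, 2, 3, 4, 5 → 6.
So the next code is 346.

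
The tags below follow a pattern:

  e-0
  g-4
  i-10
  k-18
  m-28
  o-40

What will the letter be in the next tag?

Letter: e, g, i, k, m, o → q (letters move forward 2 places in the alphabet).

q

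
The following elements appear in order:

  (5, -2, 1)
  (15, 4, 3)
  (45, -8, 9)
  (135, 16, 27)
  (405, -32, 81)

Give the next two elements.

(1215, 64, 243), (3645, -128, 729)

First part: ×3 each step, so 5, 15, 45, 135, 405 → 1215 → 3645.
Second part goes -2, 4, -8, 16, -32 → 64 → -128 (×(-2) each step).
Third part goes 1, 3, 9, 27, 81 → 243 → 729 (×3 each step).
Putting the parts together: (1215, 64, 243) and then (3645, -128, 729).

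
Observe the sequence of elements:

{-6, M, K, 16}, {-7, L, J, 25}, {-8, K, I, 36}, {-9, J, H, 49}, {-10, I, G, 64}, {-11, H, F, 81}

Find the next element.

First part: −1 each step, so -6, -7, -8, -9, -10, -11 → -12.
For the first letter, letters move back 1 place in the alphabet: M, L, K, J, I, H → G.
Second letter: K, J, I, H, G, F → E (letters move back 1 place in the alphabet).
Fourth part: perfect squares: 4², 5², 6², …; 16, 25, 36, 49, 64, 81 → 100.
Combining the parts gives {-12, G, E, 100}.

{-12, G, E, 100}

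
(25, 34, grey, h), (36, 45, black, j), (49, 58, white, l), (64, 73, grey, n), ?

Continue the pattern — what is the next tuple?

(81, 90, black, p)

First part: perfect squares: 5², 6², 7², …, so 25, 36, 49, 64 → 81.
Second part: always 9 more than the first part, so 34, 45, 58, 73 → 90.
Shade — repeats grey → black → white: grey, black, white, grey → black.
Letter — letters move forward 2 places in the alphabet: h, j, l, n → p.
So the next tuple is (81, 90, black, p).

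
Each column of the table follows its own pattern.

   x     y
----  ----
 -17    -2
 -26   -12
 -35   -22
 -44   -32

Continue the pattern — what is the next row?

-53  -42

Column x goes -17, -26, -35, -44 → -53 (−9 each step).
Column y: -2, -12, -22, -32 → -42 (−10 each step).
Putting it together: -53  -42.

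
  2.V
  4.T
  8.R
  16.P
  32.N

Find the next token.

64.L

First component goes 2, 4, 8, 16, 32 → 64 (×2 each step).
Letter: letters move back 2 places in the alphabet, so V, T, R, P, N → L.
Putting it together: 64.L.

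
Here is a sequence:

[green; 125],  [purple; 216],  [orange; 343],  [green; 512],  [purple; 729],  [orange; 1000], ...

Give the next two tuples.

Colour — repeats green → purple → orange: green, purple, orange, green, purple, orange → green → purple.
Second component — perfect cubes: 5³, 6³, 7³, …: 125, 216, 343, 512, 729, 1000 → 1331 → 1728.
So the next two tuples are [green; 1331] and [purple; 1728].

[green; 1331], [purple; 1728]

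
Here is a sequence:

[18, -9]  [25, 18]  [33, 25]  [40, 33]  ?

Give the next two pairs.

[48, 40], [55, 48]

First value: alternating steps +7, +8, +7, +8, …, so 18, 25, 33, 40 → 48 → 55.
For the second value, always the previous value of the first value: -9, 18, 25, 33 → 40 → 48.
So the next two pairs are [48, 40] and [55, 48].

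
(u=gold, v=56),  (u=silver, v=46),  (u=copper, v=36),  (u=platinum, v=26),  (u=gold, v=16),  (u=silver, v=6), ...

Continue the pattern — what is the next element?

(u=copper, v=-4)

U goes gold, silver, copper, platinum, gold, silver → copper (repeats gold → silver → copper → platinum).
V goes 56, 46, 36, 26, 16, 6 → -4 (−10 each step).
Combining the parts gives (u=copper, v=-4).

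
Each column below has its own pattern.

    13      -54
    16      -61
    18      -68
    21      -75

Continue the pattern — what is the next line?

23  -82

First component: alternating steps +3, +2, +3, +2, …, so 13, 16, 18, 21 → 23.
Second component: −7 each step, so -54, -61, -68, -75 → -82.
Combining the parts gives 23  -82.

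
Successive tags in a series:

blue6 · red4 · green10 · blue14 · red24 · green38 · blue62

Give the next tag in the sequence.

Colour goes blue, red, green, blue, red, green, blue → red (repeats blue → red → green).
Second component goes 6, 4, 10, 14, 24, 38, 62 → 100 (each term is the sum of the two before it).
So the next tag is red100.

red100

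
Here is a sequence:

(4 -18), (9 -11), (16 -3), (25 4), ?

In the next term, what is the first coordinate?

36

First coordinate: perfect squares: 2², 3², 4², …; 4, 9, 16, 25 → 36.
Second coordinate — alternating steps +7, +8, +7, +8, …: -18, -11, -3, 4 → 12.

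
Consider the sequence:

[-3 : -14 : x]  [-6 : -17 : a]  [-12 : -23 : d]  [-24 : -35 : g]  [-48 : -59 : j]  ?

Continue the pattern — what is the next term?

[-96 : -107 : m]

First coordinate: -3, -6, -12, -24, -48 → -96 (×2 each step).
Second coordinate goes -14, -17, -23, -35, -59 → -107 (always 11 less than the first coordinate).
Letter goes x, a, d, g, j → m (letters move forward 3 places in the alphabet, wrapping Z→A).
Putting it together: [-96 : -107 : m].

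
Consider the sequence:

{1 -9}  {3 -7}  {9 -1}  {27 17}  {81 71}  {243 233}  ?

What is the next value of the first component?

For the first component, ×3 each step: 1, 3, 9, 27, 81, 243 → 729.

729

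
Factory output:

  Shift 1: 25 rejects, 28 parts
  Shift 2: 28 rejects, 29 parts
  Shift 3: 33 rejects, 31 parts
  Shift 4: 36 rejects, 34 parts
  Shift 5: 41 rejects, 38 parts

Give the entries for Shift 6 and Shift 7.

44 rejects, 43 parts; 49 rejects, 49 parts

Rejects: alternating steps +3, +5, +3, +5, …, so 25, 28, 33, 36, 41 → 44 → 49.
Parts: 28, 29, 31, 34, 38 → 43 → 49 (differences are 1, 2, 3, … (increasing by 1 each time)).
So the next two lines are 44 rejects, 43 parts and 49 rejects, 49 parts.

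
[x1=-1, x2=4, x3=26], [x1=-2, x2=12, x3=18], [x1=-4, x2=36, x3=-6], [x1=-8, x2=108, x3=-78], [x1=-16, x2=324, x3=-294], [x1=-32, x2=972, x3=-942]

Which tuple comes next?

[x1=-64, x2=2916, x3=-2886]

For the x1, ×2 each step: -1, -2, -4, -8, -16, -32 → -64.
For the x2, ×3 each step: 4, 12, 36, 108, 324, 972 → 2916.
X3 — together with the x2 always sums to 30: 26, 18, -6, -78, -294, -942 → -2886.
Combining the parts gives [x1=-64, x2=2916, x3=-2886].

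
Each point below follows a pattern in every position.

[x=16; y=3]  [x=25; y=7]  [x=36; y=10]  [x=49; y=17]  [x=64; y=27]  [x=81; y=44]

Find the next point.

[x=100; y=71]

X: 16, 25, 36, 49, 64, 81 → 100 (perfect squares: 4², 5², 6², …).
Y: each term is the sum of the two before it, so 3, 7, 10, 17, 27, 44 → 71.
So the next point is [x=100; y=71].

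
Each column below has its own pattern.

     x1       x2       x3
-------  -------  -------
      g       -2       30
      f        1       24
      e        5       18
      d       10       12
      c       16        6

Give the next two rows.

Column x1: letters move back 1 place in the alphabet; g, f, e, d, c → b → a.
Column x2 goes -2, 1, 5, 10, 16 → 23 → 31 (differences are 3, 4, 5, … (increasing by 1 each time)).
Column x3: −6 each step, so 30, 24, 18, 12, 6 → 0 → -6.
Putting the parts together: b  23  0 and then a  31  -6.

b  23  0; a  31  -6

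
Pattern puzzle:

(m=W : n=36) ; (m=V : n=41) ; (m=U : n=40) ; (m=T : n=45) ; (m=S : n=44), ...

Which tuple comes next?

M goes W, V, U, T, S → R (letters move back 1 place in the alphabet).
N: 36, 41, 40, 45, 44 → 49 (alternating steps +5, −1, +5, −1, …).
So the next tuple is (m=R : n=49).

(m=R : n=49)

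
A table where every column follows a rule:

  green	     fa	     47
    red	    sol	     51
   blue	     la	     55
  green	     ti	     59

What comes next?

Colour goes green, red, blue, green → red (repeats green → red → blue).
Note — runs through the solfège scale do→ti: fa, sol, la, ti → do.
Third component: 47, 51, 55, 59 → 63 (+4 each step).
Combining the parts gives red  do  63.

red  do  63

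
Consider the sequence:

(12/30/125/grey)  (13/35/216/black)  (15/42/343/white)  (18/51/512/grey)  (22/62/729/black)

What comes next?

(27/75/1000/white)

First slot: differences are 1, 2, 3, … (increasing by 1 each time), so 12, 13, 15, 18, 22 → 27.
Second slot: differences are 5, 7, 9, … (increasing by 2 each time), so 30, 35, 42, 51, 62 → 75.
Third slot — perfect cubes: 5³, 6³, 7³, …: 125, 216, 343, 512, 729 → 1000.
Shade — repeats grey → black → white: grey, black, white, grey, black → white.
So the next tuple is (27/75/1000/white).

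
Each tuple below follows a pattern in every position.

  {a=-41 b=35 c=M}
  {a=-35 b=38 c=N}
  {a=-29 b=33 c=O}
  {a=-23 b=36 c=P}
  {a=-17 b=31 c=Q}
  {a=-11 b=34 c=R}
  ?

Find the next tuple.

A — +6 each step: -41, -35, -29, -23, -17, -11 → -5.
For the b, alternating steps +3, −5, +3, −5, …: 35, 38, 33, 36, 31, 34 → 29.
C: M, N, O, P, Q, R → S (letters move forward 1 place in the alphabet).
Combining the parts gives {a=-5 b=29 c=S}.

{a=-5 b=29 c=S}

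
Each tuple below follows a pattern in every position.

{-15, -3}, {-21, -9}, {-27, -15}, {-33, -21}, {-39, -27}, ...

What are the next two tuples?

{-45, -33}, {-51, -39}

First slot: −6 each step, so -15, -21, -27, -33, -39 → -45 → -51.
Second slot goes -3, -9, -15, -21, -27 → -33 → -39 (always 12 more than the first slot).
So the next two tuples are {-45, -33} and {-51, -39}.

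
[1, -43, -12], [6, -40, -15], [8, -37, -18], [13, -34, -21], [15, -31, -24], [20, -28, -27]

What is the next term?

[22, -25, -30]

First part goes 1, 6, 8, 13, 15, 20 → 22 (alternating steps +5, +2, +5, +2, …).
Second part goes -43, -40, -37, -34, -31, -28 → -25 (+3 each step).
Third part: -12, -15, -18, -21, -24, -27 → -30 (−3 each step).
Combining the parts gives [22, -25, -30].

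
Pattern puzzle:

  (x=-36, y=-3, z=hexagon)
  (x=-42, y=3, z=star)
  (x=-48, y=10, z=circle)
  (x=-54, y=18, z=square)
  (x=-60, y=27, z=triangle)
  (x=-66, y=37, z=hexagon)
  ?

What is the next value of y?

X — −6 each step: -36, -42, -48, -54, -60, -66 → -72.
Y: -3, 3, 10, 18, 27, 37 → 48 (differences are 6, 7, 8, … (increasing by 1 each time)).
Z: repeats hexagon → star → circle → square → triangle, so hexagon, star, circle, square, triangle, hexagon → star.

48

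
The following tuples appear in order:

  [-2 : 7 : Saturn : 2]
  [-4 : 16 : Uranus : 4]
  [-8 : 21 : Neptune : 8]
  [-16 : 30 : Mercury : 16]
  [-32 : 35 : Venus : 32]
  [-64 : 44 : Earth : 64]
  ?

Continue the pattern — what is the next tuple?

[-128 : 49 : Mars : 128]

First entry — ×2 each step: -2, -4, -8, -16, -32, -64 → -128.
For the second entry, alternating steps +9, +5, +9, +5, …: 7, 16, 21, 30, 35, 44 → 49.
Planet — runs through the planets Mercury→Neptune: Saturn, Uranus, Neptune, Mercury, Venus, Earth → Mars.
Fourth entry: 2, 4, 8, 16, 32, 64 → 128 (×2 each step).
Putting it together: [-128 : 49 : Mars : 128].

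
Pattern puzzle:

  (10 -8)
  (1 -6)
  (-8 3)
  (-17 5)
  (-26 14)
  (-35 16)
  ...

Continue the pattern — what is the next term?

For the first entry, −9 each step: 10, 1, -8, -17, -26, -35 → -44.
Second entry: alternating steps +2, +9, +2, +9, …; -8, -6, 3, 5, 14, 16 → 25.
Putting it together: (-44 25).

(-44 25)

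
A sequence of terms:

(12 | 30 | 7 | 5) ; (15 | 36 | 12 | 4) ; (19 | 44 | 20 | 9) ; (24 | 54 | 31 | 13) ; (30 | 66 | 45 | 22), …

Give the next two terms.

First component — differences are 3, 4, 5, … (increasing by 1 each time): 12, 15, 19, 24, 30 → 37 → 45.
Second component — differences are 6, 8, 10, … (increasing by 2 each time): 30, 36, 44, 54, 66 → 80 → 96.
Third component: 7, 12, 20, 31, 45 → 62 → 82 (differences are 5, 8, 11, … (increasing by 3 each time)).
Fourth component: 5, 4, 9, 13, 22 → 35 → 57 (each term is the sum of the two before it).
So the next two terms are (37 | 80 | 62 | 35) and (45 | 96 | 82 | 57).

(37 | 80 | 62 | 35), (45 | 96 | 82 | 57)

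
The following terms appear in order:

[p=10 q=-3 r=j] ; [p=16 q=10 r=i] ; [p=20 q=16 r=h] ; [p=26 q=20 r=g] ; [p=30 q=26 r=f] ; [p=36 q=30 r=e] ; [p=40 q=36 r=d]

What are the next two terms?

P: 10, 16, 20, 26, 30, 36, 40 → 46 → 50 (alternating steps +6, +4, +6, +4, …).
Q — always the previous value of the p: -3, 10, 16, 20, 26, 30, 36 → 40 → 46.
For the r, letters move back 1 place in the alphabet: j, i, h, g, f, e, d → c → b.
Putting the parts together: [p=46 q=40 r=c] and then [p=50 q=46 r=b].

[p=46 q=40 r=c], [p=50 q=46 r=b]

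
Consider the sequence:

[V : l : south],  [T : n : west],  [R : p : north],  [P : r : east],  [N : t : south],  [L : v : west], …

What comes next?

[J : x : north]

For the first letter, letters move back 2 places in the alphabet: V, T, R, P, N, L → J.
Second letter: letters move forward 2 places in the alphabet; l, n, p, r, t, v → x.
Direction — repeats south → west → north → east: south, west, north, east, south, west → north.
So the next term is [J : x : north].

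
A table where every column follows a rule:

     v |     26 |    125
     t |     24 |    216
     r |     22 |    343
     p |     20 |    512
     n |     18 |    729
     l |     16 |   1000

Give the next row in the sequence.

Letter: letters move back 2 places in the alphabet, so v, t, r, p, n, l → j.
Second component: 26, 24, 22, 20, 18, 16 → 14 (−2 each step).
Third component — perfect cubes: 5³, 6³, 7³, …: 125, 216, 343, 512, 729, 1000 → 1331.
Combining the parts gives j  14  1331.

j  14  1331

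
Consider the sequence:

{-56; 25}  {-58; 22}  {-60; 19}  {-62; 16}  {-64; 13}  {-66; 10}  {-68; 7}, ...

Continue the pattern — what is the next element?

First coordinate: −2 each step; -56, -58, -60, -62, -64, -66, -68 → -70.
Second coordinate: −3 each step, so 25, 22, 19, 16, 13, 10, 7 → 4.
So the next element is {-70; 4}.

{-70; 4}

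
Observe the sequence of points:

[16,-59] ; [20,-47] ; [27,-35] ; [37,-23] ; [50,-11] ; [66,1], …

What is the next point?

First component: 16, 20, 27, 37, 50, 66 → 85 (differences are 4, 7, 10, … (increasing by 3 each time)).
Second component: +12 each step; -59, -47, -35, -23, -11, 1 → 13.
So the next point is [85,13].

[85,13]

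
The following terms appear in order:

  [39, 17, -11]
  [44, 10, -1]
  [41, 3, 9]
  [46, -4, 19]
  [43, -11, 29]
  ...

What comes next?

First component — alternating steps +5, −3, +5, −3, …: 39, 44, 41, 46, 43 → 48.
Second component goes 17, 10, 3, -4, -11 → -18 (−7 each step).
Third component: +10 each step, so -11, -1, 9, 19, 29 → 39.
So the next term is [48, -18, 39].

[48, -18, 39]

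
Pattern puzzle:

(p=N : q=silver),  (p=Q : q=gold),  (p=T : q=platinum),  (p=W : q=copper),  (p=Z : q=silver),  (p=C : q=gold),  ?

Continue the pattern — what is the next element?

P: N, Q, T, W, Z, C → F (letters move forward 3 places in the alphabet, wrapping Z→A).
Q: silver, gold, platinum, copper, silver, gold → platinum (repeats silver → gold → platinum → copper).
Putting it together: (p=F : q=platinum).

(p=F : q=platinum)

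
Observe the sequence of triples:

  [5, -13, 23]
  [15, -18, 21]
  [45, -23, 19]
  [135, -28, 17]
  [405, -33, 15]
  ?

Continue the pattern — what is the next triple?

[1215, -38, 13]

First component: ×3 each step, so 5, 15, 45, 135, 405 → 1215.
Second component: -13, -18, -23, -28, -33 → -38 (−5 each step).
Third component — −2 each step: 23, 21, 19, 17, 15 → 13.
So the next triple is [1215, -38, 13].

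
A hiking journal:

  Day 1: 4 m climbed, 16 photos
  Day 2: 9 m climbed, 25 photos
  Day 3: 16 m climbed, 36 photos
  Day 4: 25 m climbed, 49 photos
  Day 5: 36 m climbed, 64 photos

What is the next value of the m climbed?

M climbed: 4, 9, 16, 25, 36 → 49 (perfect squares: 2², 3², 4², …).

49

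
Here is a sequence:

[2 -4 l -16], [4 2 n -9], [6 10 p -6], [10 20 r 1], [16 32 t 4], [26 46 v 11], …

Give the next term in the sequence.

[42 62 x 14]

First component — each term is the sum of the two before it: 2, 4, 6, 10, 16, 26 → 42.
Second component — differences are 6, 8, 10, … (increasing by 2 each time): -4, 2, 10, 20, 32, 46 → 62.
Letter: letters move forward 2 places in the alphabet; l, n, p, r, t, v → x.
Fourth component: -16, -9, -6, 1, 4, 11 → 14 (alternating steps +7, +3, +7, +3, …).
Putting it together: [42 62 x 14].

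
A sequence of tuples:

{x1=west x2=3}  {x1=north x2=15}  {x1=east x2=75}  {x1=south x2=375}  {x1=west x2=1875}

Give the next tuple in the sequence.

{x1=north x2=9375}

X1 — repeats west → north → east → south: west, north, east, south, west → north.
X2 — ×5 each step: 3, 15, 75, 375, 1875 → 9375.
Putting it together: {x1=north x2=9375}.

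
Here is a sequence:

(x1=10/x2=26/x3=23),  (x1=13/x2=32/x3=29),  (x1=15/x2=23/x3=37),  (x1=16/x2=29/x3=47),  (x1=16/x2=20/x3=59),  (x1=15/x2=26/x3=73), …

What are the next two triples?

(x1=13/x2=17/x3=89), (x1=10/x2=23/x3=107)

For the x1, differences are 3, 2, 1, … (decreasing by 1 each time): 10, 13, 15, 16, 16, 15 → 13 → 10.
X2: 26, 32, 23, 29, 20, 26 → 17 → 23 (alternating steps +6, −9, +6, −9, …).
X3: differences are 6, 8, 10, … (increasing by 2 each time), so 23, 29, 37, 47, 59, 73 → 89 → 107.
So the next two triples are (x1=13/x2=17/x3=89) and (x1=10/x2=23/x3=107).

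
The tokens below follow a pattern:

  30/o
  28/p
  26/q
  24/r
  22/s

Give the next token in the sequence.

20/t

First component: 30, 28, 26, 24, 22 → 20 (−2 each step).
Letter: letters move forward 1 place in the alphabet; o, p, q, r, s → t.
Putting it together: 20/t.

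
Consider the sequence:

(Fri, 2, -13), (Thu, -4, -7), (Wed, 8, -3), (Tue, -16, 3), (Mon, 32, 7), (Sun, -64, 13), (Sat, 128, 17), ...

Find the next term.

(Fri, -256, 23)

Day — runs backward through the weekdays Mon→Sun: Fri, Thu, Wed, Tue, Mon, Sun, Sat → Fri.
For the second value, ×(-2) each step: 2, -4, 8, -16, 32, -64, 128 → -256.
Third value goes -13, -7, -3, 3, 7, 13, 17 → 23 (alternating steps +6, +4, +6, +4, …).
Combining the parts gives (Fri, -256, 23).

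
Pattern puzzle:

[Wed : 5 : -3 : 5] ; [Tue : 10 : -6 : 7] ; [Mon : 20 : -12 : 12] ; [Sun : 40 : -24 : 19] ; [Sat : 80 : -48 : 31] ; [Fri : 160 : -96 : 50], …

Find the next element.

Day goes Wed, Tue, Mon, Sun, Sat, Fri → Thu (runs backward through the weekdays Mon→Sun).
Second coordinate goes 5, 10, 20, 40, 80, 160 → 320 (×2 each step).
Third coordinate goes -3, -6, -12, -24, -48, -96 → -192 (×2 each step).
Fourth coordinate: each term is the sum of the two before it; 5, 7, 12, 19, 31, 50 → 81.
So the next element is [Thu : 320 : -192 : 81].

[Thu : 320 : -192 : 81]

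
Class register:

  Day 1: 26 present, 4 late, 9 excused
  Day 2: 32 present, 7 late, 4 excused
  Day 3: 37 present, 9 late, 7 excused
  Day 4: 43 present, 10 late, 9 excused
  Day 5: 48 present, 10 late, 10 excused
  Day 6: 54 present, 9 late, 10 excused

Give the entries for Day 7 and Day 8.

Present — alternating steps +6, +5, +6, +5, …: 26, 32, 37, 43, 48, 54 → 59 → 65.
Late: differences are 3, 2, 1, … (decreasing by 1 each time), so 4, 7, 9, 10, 10, 9 → 7 → 4.
Excused goes 9, 4, 7, 9, 10, 10 → 9 → 7 (always the previous value of the late).
So the next two rows are 59 present, 7 late, 9 excused and 65 present, 4 late, 7 excused.

59 present, 7 late, 9 excused; 65 present, 4 late, 7 excused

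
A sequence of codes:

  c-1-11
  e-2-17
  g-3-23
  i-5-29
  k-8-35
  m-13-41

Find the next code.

For the letter, letters move forward 2 places in the alphabet: c, e, g, i, k, m → o.
Second component goes 1, 2, 3, 5, 8, 13 → 21 (each term is the sum of the two before it).
For the third component, +6 each step: 11, 17, 23, 29, 35, 41 → 47.
Putting it together: o-21-47.

o-21-47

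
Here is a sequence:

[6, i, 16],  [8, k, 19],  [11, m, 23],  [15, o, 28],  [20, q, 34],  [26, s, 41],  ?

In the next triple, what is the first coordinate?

33

First coordinate — differences are 2, 3, 4, … (increasing by 1 each time): 6, 8, 11, 15, 20, 26 → 33.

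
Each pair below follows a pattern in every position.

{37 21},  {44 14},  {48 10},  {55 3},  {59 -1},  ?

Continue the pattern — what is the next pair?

{66 -8}

First part: alternating steps +7, +4, +7, +4, …; 37, 44, 48, 55, 59 → 66.
Second part goes 21, 14, 10, 3, -1 → -8 (together with the first part always sums to 58).
Combining the parts gives {66 -8}.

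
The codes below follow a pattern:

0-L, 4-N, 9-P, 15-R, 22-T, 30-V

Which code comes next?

39-X

First component: differences are 4, 5, 6, … (increasing by 1 each time); 0, 4, 9, 15, 22, 30 → 39.
Letter goes L, N, P, R, T, V → X (letters move forward 2 places in the alphabet).
So the next code is 39-X.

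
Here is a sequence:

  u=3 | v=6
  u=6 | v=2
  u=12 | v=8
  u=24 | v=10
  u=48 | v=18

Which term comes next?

U: ×2 each step, so 3, 6, 12, 24, 48 → 96.
V: each term is the sum of the two before it; 6, 2, 8, 10, 18 → 28.
So the next term is u=96 | v=28.

u=96 | v=28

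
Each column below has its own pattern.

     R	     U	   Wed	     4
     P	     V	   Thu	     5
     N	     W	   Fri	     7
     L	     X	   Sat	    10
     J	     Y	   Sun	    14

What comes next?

H  Z  Mon  19

First letter — letters move back 2 places in the alphabet: R, P, N, L, J → H.
For the second letter, letters move forward 1 place in the alphabet: U, V, W, X, Y → Z.
Day: runs through the weekdays Mon→Sun, so Wed, Thu, Fri, Sat, Sun → Mon.
Fourth component: differences are 1, 2, 3, … (increasing by 1 each time), so 4, 5, 7, 10, 14 → 19.
So the next row is H  Z  Mon  19.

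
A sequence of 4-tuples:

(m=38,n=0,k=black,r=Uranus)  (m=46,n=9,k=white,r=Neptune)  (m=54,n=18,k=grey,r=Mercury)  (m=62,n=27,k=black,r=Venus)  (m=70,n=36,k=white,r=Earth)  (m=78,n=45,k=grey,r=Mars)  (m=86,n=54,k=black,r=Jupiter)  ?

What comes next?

(m=94,n=63,k=white,r=Saturn)

M: 38, 46, 54, 62, 70, 78, 86 → 94 (+8 each step).
N goes 0, 9, 18, 27, 36, 45, 54 → 63 (+9 each step).
For the k, repeats black → white → grey: black, white, grey, black, white, grey, black → white.
R: Uranus, Neptune, Mercury, Venus, Earth, Mars, Jupiter → Saturn (runs through the planets Mercury→Neptune).
Combining the parts gives (m=94,n=63,k=white,r=Saturn).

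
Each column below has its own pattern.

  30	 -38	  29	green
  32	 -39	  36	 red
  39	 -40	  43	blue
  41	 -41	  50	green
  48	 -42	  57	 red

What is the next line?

50  -43  64  blue

First component: 30, 32, 39, 41, 48 → 50 (alternating steps +2, +7, +2, +7, …).
Second component: −1 each step, so -38, -39, -40, -41, -42 → -43.
Third component: +7 each step, so 29, 36, 43, 50, 57 → 64.
Colour: green, red, blue, green, red → blue (repeats green → red → blue).
Combining the parts gives 50  -43  64  blue.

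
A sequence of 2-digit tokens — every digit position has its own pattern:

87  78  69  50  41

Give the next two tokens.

First digit — −1 each step, mod 10: 8, 7, 6, 5, 4 → 3 → 2.
Second digit goes 7, 8, 9, 0, 1 → 2 → 3 (+1 each step, mod 10).
Putting the parts together: 32 and then 23.

32 then 23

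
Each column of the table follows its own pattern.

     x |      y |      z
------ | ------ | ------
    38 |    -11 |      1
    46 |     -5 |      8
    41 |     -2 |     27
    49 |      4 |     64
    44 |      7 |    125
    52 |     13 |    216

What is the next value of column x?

Column x — alternating steps +8, −5, +8, −5, …: 38, 46, 41, 49, 44, 52 → 47.

47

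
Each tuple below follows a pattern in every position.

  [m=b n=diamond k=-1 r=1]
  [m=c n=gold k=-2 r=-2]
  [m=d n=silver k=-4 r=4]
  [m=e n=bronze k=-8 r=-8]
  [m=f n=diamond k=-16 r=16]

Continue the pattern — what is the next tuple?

[m=g n=gold k=-32 r=-32]

M: letters move forward 1 place in the alphabet; b, c, d, e, f → g.
N: repeats diamond → gold → silver → bronze; diamond, gold, silver, bronze, diamond → gold.
K goes -1, -2, -4, -8, -16 → -32 (×2 each step).
For the r, ×(-2) each step: 1, -2, 4, -8, 16 → -32.
Combining the parts gives [m=g n=gold k=-32 r=-32].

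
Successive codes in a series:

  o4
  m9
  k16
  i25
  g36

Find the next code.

Letter: letters move back 2 places in the alphabet, so o, m, k, i, g → e.
Second component: perfect squares: 2², 3², 4², …; 4, 9, 16, 25, 36 → 49.
Putting it together: e49.

e49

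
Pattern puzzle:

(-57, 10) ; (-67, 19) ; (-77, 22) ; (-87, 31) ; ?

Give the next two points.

(-97, 34), (-107, 43)

First part: −10 each step, so -57, -67, -77, -87 → -97 → -107.
Second part — alternating steps +9, +3, +9, +3, …: 10, 19, 22, 31 → 34 → 43.
Putting the parts together: (-97, 34) and then (-107, 43).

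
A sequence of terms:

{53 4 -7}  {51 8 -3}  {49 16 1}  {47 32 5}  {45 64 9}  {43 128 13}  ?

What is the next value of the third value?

For the first value, −2 each step: 53, 51, 49, 47, 45, 43 → 41.
Second value: 4, 8, 16, 32, 64, 128 → 256 (×2 each step).
Third value: -7, -3, 1, 5, 9, 13 → 17 (+4 each step).

17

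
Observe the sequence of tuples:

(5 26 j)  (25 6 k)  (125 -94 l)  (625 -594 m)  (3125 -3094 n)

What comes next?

First coordinate: 5, 25, 125, 625, 3125 → 15625 (×5 each step).
Second coordinate: 26, 6, -94, -594, -3094 → -15594 (together with the first coordinate always sums to 31).
Letter — letters move forward 1 place in the alphabet: j, k, l, m, n → o.
Putting it together: (15625 -15594 o).

(15625 -15594 o)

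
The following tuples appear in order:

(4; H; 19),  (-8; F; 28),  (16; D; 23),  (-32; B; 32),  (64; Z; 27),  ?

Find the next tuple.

For the first entry, ×(-2) each step: 4, -8, 16, -32, 64 → -128.
Letter: letters move back 2 places in the alphabet, wrapping A→Z, so H, F, D, B, Z → X.
Third entry — alternating steps +9, −5, +9, −5, …: 19, 28, 23, 32, 27 → 36.
Putting it together: (-128; X; 36).

(-128; X; 36)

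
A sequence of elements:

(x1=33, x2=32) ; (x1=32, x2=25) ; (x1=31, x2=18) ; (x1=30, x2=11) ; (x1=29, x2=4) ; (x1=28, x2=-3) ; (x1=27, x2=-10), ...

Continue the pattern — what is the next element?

For the x1, −1 each step: 33, 32, 31, 30, 29, 28, 27 → 26.
X2: −7 each step; 32, 25, 18, 11, 4, -3, -10 → -17.
So the next element is (x1=26, x2=-17).

(x1=26, x2=-17)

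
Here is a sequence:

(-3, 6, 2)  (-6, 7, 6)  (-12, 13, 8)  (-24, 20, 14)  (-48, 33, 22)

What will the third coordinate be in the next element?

Third coordinate: each term is the sum of the two before it, so 2, 6, 8, 14, 22 → 36.

36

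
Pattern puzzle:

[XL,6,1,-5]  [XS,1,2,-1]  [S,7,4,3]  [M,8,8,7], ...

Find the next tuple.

Size: runs through clothing sizes XS→XL; XL, XS, S, M → L.
For the second slot, each term is the sum of the two before it: 6, 1, 7, 8 → 15.
Third slot: 1, 2, 4, 8 → 16 (×2 each step).
Fourth slot: +4 each step; -5, -1, 3, 7 → 11.
So the next tuple is [L,15,16,11].

[L,15,16,11]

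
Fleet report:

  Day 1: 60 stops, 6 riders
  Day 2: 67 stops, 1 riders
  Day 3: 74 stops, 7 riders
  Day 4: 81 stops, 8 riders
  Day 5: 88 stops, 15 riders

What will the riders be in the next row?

23

Riders goes 6, 1, 7, 8, 15 → 23 (each term is the sum of the two before it).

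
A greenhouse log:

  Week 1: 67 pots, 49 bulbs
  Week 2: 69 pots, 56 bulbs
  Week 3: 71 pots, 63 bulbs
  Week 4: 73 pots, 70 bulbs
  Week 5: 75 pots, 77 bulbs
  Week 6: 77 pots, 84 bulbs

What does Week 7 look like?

Pots: +2 each step, so 67, 69, 71, 73, 75, 77 → 79.
Bulbs — +7 each step: 49, 56, 63, 70, 77, 84 → 91.
Putting it together: 79 pots, 91 bulbs.

79 pots, 91 bulbs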